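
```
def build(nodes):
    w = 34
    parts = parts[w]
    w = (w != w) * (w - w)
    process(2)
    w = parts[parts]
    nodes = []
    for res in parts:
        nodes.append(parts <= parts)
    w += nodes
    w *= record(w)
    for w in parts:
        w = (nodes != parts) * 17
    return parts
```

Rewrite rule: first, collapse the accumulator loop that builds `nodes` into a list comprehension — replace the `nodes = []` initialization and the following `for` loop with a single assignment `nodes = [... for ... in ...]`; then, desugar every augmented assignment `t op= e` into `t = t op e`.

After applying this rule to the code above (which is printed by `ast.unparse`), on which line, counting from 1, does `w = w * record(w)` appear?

Transformed code:
def build(nodes):
    w = 34
    parts = parts[w]
    w = (w != w) * (w - w)
    process(2)
    w = parts[parts]
    nodes = [parts <= parts for res in parts]
    w = w + nodes
    w = w * record(w)
    for w in parts:
        w = (nodes != parts) * 17
    return parts

9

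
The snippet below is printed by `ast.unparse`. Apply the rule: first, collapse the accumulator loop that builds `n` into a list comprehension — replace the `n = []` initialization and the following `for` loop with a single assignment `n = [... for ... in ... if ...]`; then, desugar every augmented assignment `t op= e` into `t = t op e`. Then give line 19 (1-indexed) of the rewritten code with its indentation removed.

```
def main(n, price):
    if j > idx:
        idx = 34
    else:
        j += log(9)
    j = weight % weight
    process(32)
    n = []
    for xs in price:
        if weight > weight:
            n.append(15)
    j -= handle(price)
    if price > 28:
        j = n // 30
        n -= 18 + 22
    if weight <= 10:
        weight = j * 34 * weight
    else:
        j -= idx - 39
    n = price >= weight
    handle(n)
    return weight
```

return weight

Transformed code:
def main(n, price):
    if j > idx:
        idx = 34
    else:
        j = j + log(9)
    j = weight % weight
    process(32)
    n = [15 for xs in price if weight > weight]
    j = j - handle(price)
    if price > 28:
        j = n // 30
        n = n - (18 + 22)
    if weight <= 10:
        weight = j * 34 * weight
    else:
        j = j - (idx - 39)
    n = price >= weight
    handle(n)
    return weight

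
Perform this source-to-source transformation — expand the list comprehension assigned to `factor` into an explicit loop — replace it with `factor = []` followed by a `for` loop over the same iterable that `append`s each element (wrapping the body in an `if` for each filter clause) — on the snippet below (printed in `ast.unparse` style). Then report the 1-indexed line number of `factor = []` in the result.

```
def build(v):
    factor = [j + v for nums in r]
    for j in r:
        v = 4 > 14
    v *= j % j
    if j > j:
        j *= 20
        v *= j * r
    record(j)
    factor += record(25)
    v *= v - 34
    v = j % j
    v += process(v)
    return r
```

Transformed code:
def build(v):
    factor = []
    for nums in r:
        factor.append(j + v)
    for j in r:
        v = 4 > 14
    v *= j % j
    if j > j:
        j *= 20
        v *= j * r
    record(j)
    factor += record(25)
    v *= v - 34
    v = j % j
    v += process(v)
    return r

2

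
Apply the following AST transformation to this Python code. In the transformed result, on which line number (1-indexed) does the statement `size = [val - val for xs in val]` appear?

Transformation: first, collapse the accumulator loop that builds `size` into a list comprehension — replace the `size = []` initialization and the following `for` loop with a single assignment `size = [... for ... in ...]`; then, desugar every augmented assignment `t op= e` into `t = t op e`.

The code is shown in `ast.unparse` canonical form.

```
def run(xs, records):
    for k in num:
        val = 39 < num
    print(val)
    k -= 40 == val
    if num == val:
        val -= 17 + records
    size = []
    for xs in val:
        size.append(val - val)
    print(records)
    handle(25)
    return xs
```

Transformed code:
def run(xs, records):
    for k in num:
        val = 39 < num
    print(val)
    k = k - (40 == val)
    if num == val:
        val = val - (17 + records)
    size = [val - val for xs in val]
    print(records)
    handle(25)
    return xs

8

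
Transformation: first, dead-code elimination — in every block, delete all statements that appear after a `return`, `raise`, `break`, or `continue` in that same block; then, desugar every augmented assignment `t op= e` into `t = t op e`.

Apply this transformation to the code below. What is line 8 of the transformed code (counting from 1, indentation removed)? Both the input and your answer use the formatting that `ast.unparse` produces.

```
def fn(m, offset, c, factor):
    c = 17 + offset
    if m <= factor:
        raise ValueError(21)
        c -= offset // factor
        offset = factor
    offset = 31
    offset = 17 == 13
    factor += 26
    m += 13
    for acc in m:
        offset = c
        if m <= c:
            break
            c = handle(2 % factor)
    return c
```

m = m + 13

Transformed code:
def fn(m, offset, c, factor):
    c = 17 + offset
    if m <= factor:
        raise ValueError(21)
    offset = 31
    offset = 17 == 13
    factor = factor + 26
    m = m + 13
    for acc in m:
        offset = c
        if m <= c:
            break
    return c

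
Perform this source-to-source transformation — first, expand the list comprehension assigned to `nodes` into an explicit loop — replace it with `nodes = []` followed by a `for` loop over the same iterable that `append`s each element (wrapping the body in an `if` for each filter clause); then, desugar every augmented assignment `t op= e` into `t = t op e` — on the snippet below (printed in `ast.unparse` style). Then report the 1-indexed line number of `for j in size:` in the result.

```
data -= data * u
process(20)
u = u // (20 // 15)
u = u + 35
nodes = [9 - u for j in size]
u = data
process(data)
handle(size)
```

Transformed code:
data = data - data * u
process(20)
u = u // (20 // 15)
u = u + 35
nodes = []
for j in size:
    nodes.append(9 - u)
u = data
process(data)
handle(size)

6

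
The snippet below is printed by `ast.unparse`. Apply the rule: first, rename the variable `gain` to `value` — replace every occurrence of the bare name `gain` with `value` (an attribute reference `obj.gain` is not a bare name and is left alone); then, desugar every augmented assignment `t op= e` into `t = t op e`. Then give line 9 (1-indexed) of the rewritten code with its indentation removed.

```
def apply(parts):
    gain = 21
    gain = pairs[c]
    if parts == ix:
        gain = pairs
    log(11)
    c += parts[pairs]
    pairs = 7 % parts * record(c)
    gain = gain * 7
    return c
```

value = value * 7

Transformed code:
def apply(parts):
    value = 21
    value = pairs[c]
    if parts == ix:
        value = pairs
    log(11)
    c = c + parts[pairs]
    pairs = 7 % parts * record(c)
    value = value * 7
    return c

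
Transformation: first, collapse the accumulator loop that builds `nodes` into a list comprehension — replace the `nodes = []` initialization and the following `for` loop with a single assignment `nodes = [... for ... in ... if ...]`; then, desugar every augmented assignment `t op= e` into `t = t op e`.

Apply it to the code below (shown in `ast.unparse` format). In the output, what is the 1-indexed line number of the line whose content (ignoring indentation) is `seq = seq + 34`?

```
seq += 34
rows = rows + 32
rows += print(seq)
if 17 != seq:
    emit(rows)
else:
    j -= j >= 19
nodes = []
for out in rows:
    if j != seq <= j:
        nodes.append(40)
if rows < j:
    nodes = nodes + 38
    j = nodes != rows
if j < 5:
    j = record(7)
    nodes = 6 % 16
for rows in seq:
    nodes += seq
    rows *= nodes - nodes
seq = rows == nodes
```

1

Transformed code:
seq = seq + 34
rows = rows + 32
rows = rows + print(seq)
if 17 != seq:
    emit(rows)
else:
    j = j - (j >= 19)
nodes = [40 for out in rows if j != seq <= j]
if rows < j:
    nodes = nodes + 38
    j = nodes != rows
if j < 5:
    j = record(7)
    nodes = 6 % 16
for rows in seq:
    nodes = nodes + seq
    rows = rows * (nodes - nodes)
seq = rows == nodes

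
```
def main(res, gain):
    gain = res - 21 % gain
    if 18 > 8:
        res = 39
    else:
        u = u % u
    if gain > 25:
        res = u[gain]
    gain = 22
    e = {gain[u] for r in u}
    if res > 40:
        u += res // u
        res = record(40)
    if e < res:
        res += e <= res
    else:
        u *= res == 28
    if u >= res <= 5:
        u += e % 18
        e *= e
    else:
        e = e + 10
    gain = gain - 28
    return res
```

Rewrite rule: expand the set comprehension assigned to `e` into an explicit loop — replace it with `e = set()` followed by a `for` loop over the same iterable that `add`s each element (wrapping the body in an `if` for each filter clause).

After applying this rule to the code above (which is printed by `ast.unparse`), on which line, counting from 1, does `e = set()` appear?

Transformed code:
def main(res, gain):
    gain = res - 21 % gain
    if 18 > 8:
        res = 39
    else:
        u = u % u
    if gain > 25:
        res = u[gain]
    gain = 22
    e = set()
    for r in u:
        e.add(gain[u])
    if res > 40:
        u += res // u
        res = record(40)
    if e < res:
        res += e <= res
    else:
        u *= res == 28
    if u >= res <= 5:
        u += e % 18
        e *= e
    else:
        e = e + 10
    gain = gain - 28
    return res

10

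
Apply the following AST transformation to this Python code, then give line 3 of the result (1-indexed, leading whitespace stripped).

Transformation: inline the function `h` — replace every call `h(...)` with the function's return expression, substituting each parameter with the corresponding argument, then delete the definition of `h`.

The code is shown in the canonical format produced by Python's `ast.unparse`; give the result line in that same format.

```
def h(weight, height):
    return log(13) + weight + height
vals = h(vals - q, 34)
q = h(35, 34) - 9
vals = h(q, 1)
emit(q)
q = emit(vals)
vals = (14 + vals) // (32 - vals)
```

vals = log(13) + q + 1

Transformed code:
vals = log(13) + (vals - q) + 34
q = log(13) + 35 + 34 - 9
vals = log(13) + q + 1
emit(q)
q = emit(vals)
vals = (14 + vals) // (32 - vals)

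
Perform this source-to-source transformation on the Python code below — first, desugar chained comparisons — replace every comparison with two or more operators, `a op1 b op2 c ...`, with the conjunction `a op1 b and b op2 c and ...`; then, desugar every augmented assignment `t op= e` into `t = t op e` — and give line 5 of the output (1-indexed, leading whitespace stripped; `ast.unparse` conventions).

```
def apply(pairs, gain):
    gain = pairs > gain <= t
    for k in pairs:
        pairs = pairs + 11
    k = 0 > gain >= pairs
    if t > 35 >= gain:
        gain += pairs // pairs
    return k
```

Transformed code:
def apply(pairs, gain):
    gain = pairs > gain and gain <= t
    for k in pairs:
        pairs = pairs + 11
    k = 0 > gain and gain >= pairs
    if t > 35 and 35 >= gain:
        gain = gain + pairs // pairs
    return k

k = 0 > gain and gain >= pairs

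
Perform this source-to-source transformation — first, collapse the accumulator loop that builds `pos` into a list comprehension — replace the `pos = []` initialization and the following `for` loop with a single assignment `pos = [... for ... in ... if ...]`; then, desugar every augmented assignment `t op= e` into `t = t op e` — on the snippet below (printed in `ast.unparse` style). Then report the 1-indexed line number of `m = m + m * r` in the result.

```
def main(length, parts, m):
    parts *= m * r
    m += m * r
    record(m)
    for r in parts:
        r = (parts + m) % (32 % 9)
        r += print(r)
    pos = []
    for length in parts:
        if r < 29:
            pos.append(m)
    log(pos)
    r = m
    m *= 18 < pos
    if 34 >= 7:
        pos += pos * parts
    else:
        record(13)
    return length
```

Transformed code:
def main(length, parts, m):
    parts = parts * (m * r)
    m = m + m * r
    record(m)
    for r in parts:
        r = (parts + m) % (32 % 9)
        r = r + print(r)
    pos = [m for length in parts if r < 29]
    log(pos)
    r = m
    m = m * (18 < pos)
    if 34 >= 7:
        pos = pos + pos * parts
    else:
        record(13)
    return length

3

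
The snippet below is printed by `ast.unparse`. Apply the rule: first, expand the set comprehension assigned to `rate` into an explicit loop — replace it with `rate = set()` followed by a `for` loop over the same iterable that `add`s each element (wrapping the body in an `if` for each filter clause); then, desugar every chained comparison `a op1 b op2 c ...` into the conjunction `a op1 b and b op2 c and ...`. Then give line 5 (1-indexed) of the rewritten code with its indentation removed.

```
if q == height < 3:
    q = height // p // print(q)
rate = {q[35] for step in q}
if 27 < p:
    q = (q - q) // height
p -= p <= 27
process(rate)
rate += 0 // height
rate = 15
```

rate.add(q[35])

Transformed code:
if q == height and height < 3:
    q = height // p // print(q)
rate = set()
for step in q:
    rate.add(q[35])
if 27 < p:
    q = (q - q) // height
p -= p <= 27
process(rate)
rate += 0 // height
rate = 15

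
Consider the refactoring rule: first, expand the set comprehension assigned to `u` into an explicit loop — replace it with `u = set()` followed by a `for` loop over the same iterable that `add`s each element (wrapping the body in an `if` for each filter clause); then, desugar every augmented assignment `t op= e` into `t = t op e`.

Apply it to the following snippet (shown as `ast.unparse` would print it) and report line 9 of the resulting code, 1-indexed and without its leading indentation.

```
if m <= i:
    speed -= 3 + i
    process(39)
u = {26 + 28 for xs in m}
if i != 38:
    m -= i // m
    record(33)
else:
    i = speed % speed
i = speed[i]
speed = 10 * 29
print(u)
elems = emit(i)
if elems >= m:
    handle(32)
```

Transformed code:
if m <= i:
    speed = speed - (3 + i)
    process(39)
u = set()
for xs in m:
    u.add(26 + 28)
if i != 38:
    m = m - i // m
    record(33)
else:
    i = speed % speed
i = speed[i]
speed = 10 * 29
print(u)
elems = emit(i)
if elems >= m:
    handle(32)

record(33)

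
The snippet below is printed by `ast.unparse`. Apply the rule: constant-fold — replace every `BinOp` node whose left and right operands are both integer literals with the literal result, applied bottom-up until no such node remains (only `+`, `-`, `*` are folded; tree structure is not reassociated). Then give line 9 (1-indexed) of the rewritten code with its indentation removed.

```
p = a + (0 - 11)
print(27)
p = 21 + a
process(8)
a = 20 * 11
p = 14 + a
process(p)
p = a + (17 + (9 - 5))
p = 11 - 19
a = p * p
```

p = -8

Transformed code:
p = a + -11
print(27)
p = 21 + a
process(8)
a = 220
p = 14 + a
process(p)
p = a + 21
p = -8
a = p * p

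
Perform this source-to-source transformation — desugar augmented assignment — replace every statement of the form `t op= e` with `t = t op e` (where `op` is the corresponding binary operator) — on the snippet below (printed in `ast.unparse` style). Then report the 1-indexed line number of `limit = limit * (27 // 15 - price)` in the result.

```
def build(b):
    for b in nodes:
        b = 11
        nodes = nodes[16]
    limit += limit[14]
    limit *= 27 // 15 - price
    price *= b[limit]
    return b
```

6

Transformed code:
def build(b):
    for b in nodes:
        b = 11
        nodes = nodes[16]
    limit = limit + limit[14]
    limit = limit * (27 // 15 - price)
    price = price * b[limit]
    return b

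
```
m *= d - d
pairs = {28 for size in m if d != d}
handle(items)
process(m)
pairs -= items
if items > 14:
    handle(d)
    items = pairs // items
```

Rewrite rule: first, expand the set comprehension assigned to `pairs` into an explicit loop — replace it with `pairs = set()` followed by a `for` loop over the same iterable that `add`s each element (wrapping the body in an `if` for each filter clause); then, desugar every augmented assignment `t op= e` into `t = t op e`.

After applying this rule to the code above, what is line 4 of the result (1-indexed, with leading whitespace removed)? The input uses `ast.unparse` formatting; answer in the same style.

Transformed code:
m = m * (d - d)
pairs = set()
for size in m:
    if d != d:
        pairs.add(28)
handle(items)
process(m)
pairs = pairs - items
if items > 14:
    handle(d)
    items = pairs // items

if d != d:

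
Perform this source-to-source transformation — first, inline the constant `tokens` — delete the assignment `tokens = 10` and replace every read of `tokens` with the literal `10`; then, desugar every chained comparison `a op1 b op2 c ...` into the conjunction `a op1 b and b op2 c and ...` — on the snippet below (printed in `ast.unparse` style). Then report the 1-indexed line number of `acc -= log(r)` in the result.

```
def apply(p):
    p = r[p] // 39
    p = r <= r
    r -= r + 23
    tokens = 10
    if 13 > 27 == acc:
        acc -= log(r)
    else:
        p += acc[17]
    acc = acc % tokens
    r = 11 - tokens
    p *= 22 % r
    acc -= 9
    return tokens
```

6

Transformed code:
def apply(p):
    p = r[p] // 39
    p = r <= r
    r -= r + 23
    if 13 > 27 and 27 == acc:
        acc -= log(r)
    else:
        p += acc[17]
    acc = acc % 10
    r = 11 - 10
    p *= 22 % r
    acc -= 9
    return 10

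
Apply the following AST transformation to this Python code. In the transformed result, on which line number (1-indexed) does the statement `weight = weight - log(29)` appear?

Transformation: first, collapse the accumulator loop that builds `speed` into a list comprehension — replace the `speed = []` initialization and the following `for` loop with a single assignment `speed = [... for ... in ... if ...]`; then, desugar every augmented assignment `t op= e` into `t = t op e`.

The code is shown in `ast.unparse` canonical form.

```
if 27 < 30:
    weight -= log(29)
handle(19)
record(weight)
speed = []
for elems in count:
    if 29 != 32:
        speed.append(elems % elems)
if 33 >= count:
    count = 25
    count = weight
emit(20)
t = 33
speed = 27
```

2

Transformed code:
if 27 < 30:
    weight = weight - log(29)
handle(19)
record(weight)
speed = [elems % elems for elems in count if 29 != 32]
if 33 >= count:
    count = 25
    count = weight
emit(20)
t = 33
speed = 27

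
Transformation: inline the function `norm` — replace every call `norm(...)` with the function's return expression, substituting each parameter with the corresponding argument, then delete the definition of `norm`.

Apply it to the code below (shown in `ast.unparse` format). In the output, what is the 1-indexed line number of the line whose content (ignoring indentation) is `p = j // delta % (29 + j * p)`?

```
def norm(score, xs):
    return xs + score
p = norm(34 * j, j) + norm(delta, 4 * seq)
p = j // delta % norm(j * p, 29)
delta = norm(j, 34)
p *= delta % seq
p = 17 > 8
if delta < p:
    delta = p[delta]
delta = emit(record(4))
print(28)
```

Transformed code:
p = j + 34 * j + (4 * seq + delta)
p = j // delta % (29 + j * p)
delta = 34 + j
p *= delta % seq
p = 17 > 8
if delta < p:
    delta = p[delta]
delta = emit(record(4))
print(28)

2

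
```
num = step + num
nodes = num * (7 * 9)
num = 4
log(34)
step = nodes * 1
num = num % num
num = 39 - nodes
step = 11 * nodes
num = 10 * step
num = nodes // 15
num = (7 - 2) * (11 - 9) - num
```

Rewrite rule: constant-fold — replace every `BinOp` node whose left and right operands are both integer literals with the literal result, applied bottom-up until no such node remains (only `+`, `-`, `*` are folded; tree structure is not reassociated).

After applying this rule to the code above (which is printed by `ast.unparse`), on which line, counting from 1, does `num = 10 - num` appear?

Transformed code:
num = step + num
nodes = num * 63
num = 4
log(34)
step = nodes * 1
num = num % num
num = 39 - nodes
step = 11 * nodes
num = 10 * step
num = nodes // 15
num = 10 - num

11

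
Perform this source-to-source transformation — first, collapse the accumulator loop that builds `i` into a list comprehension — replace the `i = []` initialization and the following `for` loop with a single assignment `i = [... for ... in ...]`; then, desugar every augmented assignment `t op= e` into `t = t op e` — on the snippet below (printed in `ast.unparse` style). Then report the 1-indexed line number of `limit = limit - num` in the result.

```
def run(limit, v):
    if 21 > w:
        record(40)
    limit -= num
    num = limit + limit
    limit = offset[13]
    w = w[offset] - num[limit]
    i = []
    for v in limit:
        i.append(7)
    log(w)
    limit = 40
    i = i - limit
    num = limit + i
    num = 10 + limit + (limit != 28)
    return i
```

Transformed code:
def run(limit, v):
    if 21 > w:
        record(40)
    limit = limit - num
    num = limit + limit
    limit = offset[13]
    w = w[offset] - num[limit]
    i = [7 for v in limit]
    log(w)
    limit = 40
    i = i - limit
    num = limit + i
    num = 10 + limit + (limit != 28)
    return i

4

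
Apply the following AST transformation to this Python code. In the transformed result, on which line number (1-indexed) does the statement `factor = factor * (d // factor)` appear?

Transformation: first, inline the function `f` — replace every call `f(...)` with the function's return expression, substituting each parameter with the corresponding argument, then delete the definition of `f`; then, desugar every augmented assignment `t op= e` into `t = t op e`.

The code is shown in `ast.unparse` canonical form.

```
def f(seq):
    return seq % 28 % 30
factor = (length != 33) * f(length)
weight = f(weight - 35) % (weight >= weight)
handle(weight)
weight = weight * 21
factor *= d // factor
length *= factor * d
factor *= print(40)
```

Transformed code:
factor = (length != 33) * (length % 28 % 30)
weight = (weight - 35) % 28 % 30 % (weight >= weight)
handle(weight)
weight = weight * 21
factor = factor * (d // factor)
length = length * (factor * d)
factor = factor * print(40)

5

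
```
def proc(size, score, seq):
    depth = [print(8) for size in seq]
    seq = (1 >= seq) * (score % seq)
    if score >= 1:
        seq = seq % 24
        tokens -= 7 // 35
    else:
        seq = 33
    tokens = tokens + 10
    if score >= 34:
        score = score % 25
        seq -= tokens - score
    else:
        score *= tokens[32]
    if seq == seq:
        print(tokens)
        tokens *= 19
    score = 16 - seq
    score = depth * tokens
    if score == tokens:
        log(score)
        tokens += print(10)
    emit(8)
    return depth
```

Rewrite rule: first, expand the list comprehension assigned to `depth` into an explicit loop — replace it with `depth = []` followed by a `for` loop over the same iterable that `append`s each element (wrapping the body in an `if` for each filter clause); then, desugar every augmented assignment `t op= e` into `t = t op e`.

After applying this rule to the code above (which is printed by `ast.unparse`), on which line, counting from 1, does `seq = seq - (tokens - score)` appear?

14

Transformed code:
def proc(size, score, seq):
    depth = []
    for size in seq:
        depth.append(print(8))
    seq = (1 >= seq) * (score % seq)
    if score >= 1:
        seq = seq % 24
        tokens = tokens - 7 // 35
    else:
        seq = 33
    tokens = tokens + 10
    if score >= 34:
        score = score % 25
        seq = seq - (tokens - score)
    else:
        score = score * tokens[32]
    if seq == seq:
        print(tokens)
        tokens = tokens * 19
    score = 16 - seq
    score = depth * tokens
    if score == tokens:
        log(score)
        tokens = tokens + print(10)
    emit(8)
    return depth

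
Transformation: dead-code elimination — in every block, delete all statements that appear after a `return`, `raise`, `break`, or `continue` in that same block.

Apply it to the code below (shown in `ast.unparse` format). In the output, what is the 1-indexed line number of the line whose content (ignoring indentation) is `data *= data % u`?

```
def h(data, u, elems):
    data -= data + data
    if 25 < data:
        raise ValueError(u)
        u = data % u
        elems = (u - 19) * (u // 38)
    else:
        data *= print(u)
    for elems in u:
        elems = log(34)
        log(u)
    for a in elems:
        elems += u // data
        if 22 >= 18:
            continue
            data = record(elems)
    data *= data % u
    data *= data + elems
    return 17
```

Transformed code:
def h(data, u, elems):
    data -= data + data
    if 25 < data:
        raise ValueError(u)
    else:
        data *= print(u)
    for elems in u:
        elems = log(34)
        log(u)
    for a in elems:
        elems += u // data
        if 22 >= 18:
            continue
    data *= data % u
    data *= data + elems
    return 17

14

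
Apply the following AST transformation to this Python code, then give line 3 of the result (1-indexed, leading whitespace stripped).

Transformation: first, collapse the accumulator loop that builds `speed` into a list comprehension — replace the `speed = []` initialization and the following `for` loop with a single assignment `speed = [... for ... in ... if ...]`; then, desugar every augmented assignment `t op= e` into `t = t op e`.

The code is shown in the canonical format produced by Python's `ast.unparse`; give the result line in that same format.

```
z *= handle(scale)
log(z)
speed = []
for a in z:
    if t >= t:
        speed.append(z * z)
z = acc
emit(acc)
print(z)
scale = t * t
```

Transformed code:
z = z * handle(scale)
log(z)
speed = [z * z for a in z if t >= t]
z = acc
emit(acc)
print(z)
scale = t * t

speed = [z * z for a in z if t >= t]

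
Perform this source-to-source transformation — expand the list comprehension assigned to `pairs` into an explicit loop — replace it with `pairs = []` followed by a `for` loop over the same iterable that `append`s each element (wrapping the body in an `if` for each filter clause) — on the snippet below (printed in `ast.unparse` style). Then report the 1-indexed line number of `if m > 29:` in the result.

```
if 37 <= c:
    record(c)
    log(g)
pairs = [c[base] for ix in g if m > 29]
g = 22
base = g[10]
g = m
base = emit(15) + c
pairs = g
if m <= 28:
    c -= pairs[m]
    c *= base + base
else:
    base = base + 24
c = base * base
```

6

Transformed code:
if 37 <= c:
    record(c)
    log(g)
pairs = []
for ix in g:
    if m > 29:
        pairs.append(c[base])
g = 22
base = g[10]
g = m
base = emit(15) + c
pairs = g
if m <= 28:
    c -= pairs[m]
    c *= base + base
else:
    base = base + 24
c = base * base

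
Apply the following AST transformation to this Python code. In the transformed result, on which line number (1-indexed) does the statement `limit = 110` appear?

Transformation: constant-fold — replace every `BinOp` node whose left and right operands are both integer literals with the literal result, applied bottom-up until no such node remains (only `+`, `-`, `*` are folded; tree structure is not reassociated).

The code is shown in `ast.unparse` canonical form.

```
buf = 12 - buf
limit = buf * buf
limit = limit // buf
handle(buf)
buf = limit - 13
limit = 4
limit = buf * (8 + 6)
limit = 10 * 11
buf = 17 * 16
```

Transformed code:
buf = 12 - buf
limit = buf * buf
limit = limit // buf
handle(buf)
buf = limit - 13
limit = 4
limit = buf * 14
limit = 110
buf = 272

8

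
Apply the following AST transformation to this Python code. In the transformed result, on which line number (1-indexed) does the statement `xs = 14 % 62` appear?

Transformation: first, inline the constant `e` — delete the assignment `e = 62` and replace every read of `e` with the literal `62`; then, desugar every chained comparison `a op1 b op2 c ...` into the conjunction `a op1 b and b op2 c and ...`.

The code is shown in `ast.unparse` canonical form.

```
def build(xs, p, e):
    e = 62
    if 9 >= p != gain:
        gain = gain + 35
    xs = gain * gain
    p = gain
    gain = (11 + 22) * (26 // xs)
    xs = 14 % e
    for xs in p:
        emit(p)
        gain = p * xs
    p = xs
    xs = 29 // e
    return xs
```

Transformed code:
def build(xs, p, e):
    if 9 >= p and p != gain:
        gain = gain + 35
    xs = gain * gain
    p = gain
    gain = (11 + 22) * (26 // xs)
    xs = 14 % 62
    for xs in p:
        emit(p)
        gain = p * xs
    p = xs
    xs = 29 // 62
    return xs

7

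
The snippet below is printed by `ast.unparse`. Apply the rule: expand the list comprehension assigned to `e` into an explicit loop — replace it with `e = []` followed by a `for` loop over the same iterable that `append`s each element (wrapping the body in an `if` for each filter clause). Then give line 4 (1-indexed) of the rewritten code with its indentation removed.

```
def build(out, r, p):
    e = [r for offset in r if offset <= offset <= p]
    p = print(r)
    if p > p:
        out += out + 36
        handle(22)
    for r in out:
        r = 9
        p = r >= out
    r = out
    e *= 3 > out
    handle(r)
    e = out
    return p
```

if offset <= offset <= p:

Transformed code:
def build(out, r, p):
    e = []
    for offset in r:
        if offset <= offset <= p:
            e.append(r)
    p = print(r)
    if p > p:
        out += out + 36
        handle(22)
    for r in out:
        r = 9
        p = r >= out
    r = out
    e *= 3 > out
    handle(r)
    e = out
    return p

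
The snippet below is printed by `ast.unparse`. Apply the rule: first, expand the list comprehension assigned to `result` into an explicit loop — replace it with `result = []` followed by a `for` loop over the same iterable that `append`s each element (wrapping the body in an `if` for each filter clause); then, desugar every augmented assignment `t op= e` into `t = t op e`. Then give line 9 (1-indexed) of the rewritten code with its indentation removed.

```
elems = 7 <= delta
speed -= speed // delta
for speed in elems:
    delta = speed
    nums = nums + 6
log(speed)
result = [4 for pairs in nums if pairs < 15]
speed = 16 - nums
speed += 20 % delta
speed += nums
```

Transformed code:
elems = 7 <= delta
speed = speed - speed // delta
for speed in elems:
    delta = speed
    nums = nums + 6
log(speed)
result = []
for pairs in nums:
    if pairs < 15:
        result.append(4)
speed = 16 - nums
speed = speed + 20 % delta
speed = speed + nums

if pairs < 15:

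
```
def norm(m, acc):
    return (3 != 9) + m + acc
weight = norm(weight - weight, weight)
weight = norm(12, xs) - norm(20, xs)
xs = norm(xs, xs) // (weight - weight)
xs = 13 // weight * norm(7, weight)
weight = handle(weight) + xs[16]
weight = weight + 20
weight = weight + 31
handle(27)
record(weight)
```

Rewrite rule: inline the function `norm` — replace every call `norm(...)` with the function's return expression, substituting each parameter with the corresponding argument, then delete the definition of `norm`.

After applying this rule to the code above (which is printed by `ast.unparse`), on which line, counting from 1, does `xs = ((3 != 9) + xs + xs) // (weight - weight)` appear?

Transformed code:
weight = (3 != 9) + (weight - weight) + weight
weight = (3 != 9) + 12 + xs - ((3 != 9) + 20 + xs)
xs = ((3 != 9) + xs + xs) // (weight - weight)
xs = 13 // weight * ((3 != 9) + 7 + weight)
weight = handle(weight) + xs[16]
weight = weight + 20
weight = weight + 31
handle(27)
record(weight)

3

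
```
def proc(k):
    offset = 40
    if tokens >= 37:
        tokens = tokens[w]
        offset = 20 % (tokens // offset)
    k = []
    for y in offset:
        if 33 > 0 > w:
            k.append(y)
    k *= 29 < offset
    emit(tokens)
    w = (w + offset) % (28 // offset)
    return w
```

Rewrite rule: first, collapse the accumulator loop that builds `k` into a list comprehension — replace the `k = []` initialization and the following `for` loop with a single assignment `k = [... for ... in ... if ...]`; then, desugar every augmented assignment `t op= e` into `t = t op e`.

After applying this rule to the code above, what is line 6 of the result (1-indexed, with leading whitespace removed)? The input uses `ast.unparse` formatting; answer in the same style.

Transformed code:
def proc(k):
    offset = 40
    if tokens >= 37:
        tokens = tokens[w]
        offset = 20 % (tokens // offset)
    k = [y for y in offset if 33 > 0 > w]
    k = k * (29 < offset)
    emit(tokens)
    w = (w + offset) % (28 // offset)
    return w

k = [y for y in offset if 33 > 0 > w]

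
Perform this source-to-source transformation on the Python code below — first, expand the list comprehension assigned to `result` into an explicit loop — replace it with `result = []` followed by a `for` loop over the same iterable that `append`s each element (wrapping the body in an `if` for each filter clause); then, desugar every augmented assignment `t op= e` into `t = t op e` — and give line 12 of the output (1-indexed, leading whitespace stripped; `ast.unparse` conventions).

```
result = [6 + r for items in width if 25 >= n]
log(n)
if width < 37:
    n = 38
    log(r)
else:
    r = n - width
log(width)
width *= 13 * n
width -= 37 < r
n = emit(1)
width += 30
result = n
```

Transformed code:
result = []
for items in width:
    if 25 >= n:
        result.append(6 + r)
log(n)
if width < 37:
    n = 38
    log(r)
else:
    r = n - width
log(width)
width = width * (13 * n)
width = width - (37 < r)
n = emit(1)
width = width + 30
result = n

width = width * (13 * n)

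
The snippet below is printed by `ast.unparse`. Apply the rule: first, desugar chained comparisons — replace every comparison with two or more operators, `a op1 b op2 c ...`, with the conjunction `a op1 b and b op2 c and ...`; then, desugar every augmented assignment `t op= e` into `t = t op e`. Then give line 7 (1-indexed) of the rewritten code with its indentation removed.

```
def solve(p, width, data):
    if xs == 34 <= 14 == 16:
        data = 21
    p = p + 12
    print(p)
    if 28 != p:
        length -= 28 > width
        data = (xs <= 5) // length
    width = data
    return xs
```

length = length - (28 > width)

Transformed code:
def solve(p, width, data):
    if xs == 34 and 34 <= 14 and (14 == 16):
        data = 21
    p = p + 12
    print(p)
    if 28 != p:
        length = length - (28 > width)
        data = (xs <= 5) // length
    width = data
    return xs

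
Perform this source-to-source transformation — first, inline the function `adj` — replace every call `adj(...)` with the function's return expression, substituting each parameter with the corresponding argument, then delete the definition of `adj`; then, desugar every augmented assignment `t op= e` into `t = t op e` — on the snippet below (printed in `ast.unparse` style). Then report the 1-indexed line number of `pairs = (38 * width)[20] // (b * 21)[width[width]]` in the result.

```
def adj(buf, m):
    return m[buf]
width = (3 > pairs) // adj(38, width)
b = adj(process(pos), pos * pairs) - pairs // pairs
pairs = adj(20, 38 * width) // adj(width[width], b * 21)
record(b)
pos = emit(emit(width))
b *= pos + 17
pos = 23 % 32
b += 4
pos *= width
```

Transformed code:
width = (3 > pairs) // width[38]
b = (pos * pairs)[process(pos)] - pairs // pairs
pairs = (38 * width)[20] // (b * 21)[width[width]]
record(b)
pos = emit(emit(width))
b = b * (pos + 17)
pos = 23 % 32
b = b + 4
pos = pos * width

3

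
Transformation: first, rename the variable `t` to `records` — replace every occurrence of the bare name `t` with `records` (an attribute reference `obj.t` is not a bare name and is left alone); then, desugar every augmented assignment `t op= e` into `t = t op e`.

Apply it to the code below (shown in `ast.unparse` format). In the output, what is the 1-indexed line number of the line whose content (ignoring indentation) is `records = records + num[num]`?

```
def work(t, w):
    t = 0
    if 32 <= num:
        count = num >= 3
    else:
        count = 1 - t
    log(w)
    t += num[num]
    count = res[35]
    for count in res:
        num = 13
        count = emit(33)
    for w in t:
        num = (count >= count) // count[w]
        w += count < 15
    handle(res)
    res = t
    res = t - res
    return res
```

Transformed code:
def work(records, w):
    records = 0
    if 32 <= num:
        count = num >= 3
    else:
        count = 1 - records
    log(w)
    records = records + num[num]
    count = res[35]
    for count in res:
        num = 13
        count = emit(33)
    for w in records:
        num = (count >= count) // count[w]
        w = w + (count < 15)
    handle(res)
    res = records
    res = records - res
    return res

8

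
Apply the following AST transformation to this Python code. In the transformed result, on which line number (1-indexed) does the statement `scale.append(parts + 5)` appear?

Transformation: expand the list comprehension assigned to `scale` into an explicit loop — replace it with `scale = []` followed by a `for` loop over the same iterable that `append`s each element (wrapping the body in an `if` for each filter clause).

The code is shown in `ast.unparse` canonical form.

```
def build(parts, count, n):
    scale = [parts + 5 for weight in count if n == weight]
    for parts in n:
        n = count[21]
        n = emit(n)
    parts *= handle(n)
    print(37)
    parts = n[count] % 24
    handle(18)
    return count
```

5

Transformed code:
def build(parts, count, n):
    scale = []
    for weight in count:
        if n == weight:
            scale.append(parts + 5)
    for parts in n:
        n = count[21]
        n = emit(n)
    parts *= handle(n)
    print(37)
    parts = n[count] % 24
    handle(18)
    return count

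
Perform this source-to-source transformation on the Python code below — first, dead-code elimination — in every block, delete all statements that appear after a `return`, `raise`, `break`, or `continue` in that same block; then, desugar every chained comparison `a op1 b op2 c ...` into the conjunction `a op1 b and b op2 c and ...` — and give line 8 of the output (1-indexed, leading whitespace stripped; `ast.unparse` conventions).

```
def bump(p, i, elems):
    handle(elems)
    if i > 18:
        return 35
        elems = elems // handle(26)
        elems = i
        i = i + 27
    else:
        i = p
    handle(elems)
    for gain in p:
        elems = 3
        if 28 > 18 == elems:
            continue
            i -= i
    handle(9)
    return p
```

Transformed code:
def bump(p, i, elems):
    handle(elems)
    if i > 18:
        return 35
    else:
        i = p
    handle(elems)
    for gain in p:
        elems = 3
        if 28 > 18 and 18 == elems:
            continue
    handle(9)
    return p

for gain in p:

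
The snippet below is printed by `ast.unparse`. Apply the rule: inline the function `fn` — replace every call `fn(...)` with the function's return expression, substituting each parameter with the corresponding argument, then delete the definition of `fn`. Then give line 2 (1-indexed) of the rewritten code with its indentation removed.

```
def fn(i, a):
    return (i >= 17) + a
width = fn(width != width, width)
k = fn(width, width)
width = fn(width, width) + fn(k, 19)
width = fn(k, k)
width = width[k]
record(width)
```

Transformed code:
width = ((width != width) >= 17) + width
k = (width >= 17) + width
width = (width >= 17) + width + ((k >= 17) + 19)
width = (k >= 17) + k
width = width[k]
record(width)

k = (width >= 17) + width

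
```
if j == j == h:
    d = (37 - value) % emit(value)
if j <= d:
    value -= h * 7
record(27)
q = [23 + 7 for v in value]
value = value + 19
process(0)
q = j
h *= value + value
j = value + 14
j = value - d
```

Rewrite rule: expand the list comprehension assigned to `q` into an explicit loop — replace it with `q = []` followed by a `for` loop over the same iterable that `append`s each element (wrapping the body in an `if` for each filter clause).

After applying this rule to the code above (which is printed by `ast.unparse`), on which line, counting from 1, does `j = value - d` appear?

14

Transformed code:
if j == j == h:
    d = (37 - value) % emit(value)
if j <= d:
    value -= h * 7
record(27)
q = []
for v in value:
    q.append(23 + 7)
value = value + 19
process(0)
q = j
h *= value + value
j = value + 14
j = value - d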